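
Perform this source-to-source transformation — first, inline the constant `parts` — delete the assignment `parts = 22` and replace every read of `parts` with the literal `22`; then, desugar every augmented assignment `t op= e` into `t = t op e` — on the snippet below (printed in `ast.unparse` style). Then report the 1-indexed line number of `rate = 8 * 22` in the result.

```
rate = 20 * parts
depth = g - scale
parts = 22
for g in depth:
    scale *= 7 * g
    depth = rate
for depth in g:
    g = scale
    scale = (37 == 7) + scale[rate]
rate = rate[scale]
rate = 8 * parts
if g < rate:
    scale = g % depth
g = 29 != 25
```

Transformed code:
rate = 20 * 22
depth = g - scale
for g in depth:
    scale = scale * (7 * g)
    depth = rate
for depth in g:
    g = scale
    scale = (37 == 7) + scale[rate]
rate = rate[scale]
rate = 8 * 22
if g < rate:
    scale = g % depth
g = 29 != 25

10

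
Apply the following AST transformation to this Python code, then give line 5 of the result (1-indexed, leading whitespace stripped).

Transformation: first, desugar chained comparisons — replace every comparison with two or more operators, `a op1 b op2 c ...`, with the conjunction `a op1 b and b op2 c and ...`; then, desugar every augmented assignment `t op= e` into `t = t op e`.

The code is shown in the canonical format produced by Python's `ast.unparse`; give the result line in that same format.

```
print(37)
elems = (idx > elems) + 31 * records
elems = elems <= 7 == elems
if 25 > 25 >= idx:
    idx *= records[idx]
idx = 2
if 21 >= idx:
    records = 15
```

idx = idx * records[idx]

Transformed code:
print(37)
elems = (idx > elems) + 31 * records
elems = elems <= 7 and 7 == elems
if 25 > 25 and 25 >= idx:
    idx = idx * records[idx]
idx = 2
if 21 >= idx:
    records = 15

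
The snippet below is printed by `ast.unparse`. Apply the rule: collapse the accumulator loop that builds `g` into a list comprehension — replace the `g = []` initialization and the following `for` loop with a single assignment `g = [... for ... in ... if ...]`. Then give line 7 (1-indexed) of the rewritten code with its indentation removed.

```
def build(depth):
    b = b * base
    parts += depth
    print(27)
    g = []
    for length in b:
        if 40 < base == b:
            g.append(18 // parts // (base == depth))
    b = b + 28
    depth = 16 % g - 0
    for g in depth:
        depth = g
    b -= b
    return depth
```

Transformed code:
def build(depth):
    b = b * base
    parts += depth
    print(27)
    g = [18 // parts // (base == depth) for length in b if 40 < base == b]
    b = b + 28
    depth = 16 % g - 0
    for g in depth:
        depth = g
    b -= b
    return depth

depth = 16 % g - 0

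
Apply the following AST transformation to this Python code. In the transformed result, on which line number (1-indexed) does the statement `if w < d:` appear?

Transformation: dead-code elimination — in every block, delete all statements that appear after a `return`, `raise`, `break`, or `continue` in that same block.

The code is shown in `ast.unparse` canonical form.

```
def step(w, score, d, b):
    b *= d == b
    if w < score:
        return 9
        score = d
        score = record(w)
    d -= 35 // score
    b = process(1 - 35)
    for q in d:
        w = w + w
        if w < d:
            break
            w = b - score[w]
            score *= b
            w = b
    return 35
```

Transformed code:
def step(w, score, d, b):
    b *= d == b
    if w < score:
        return 9
    d -= 35 // score
    b = process(1 - 35)
    for q in d:
        w = w + w
        if w < d:
            break
    return 35

9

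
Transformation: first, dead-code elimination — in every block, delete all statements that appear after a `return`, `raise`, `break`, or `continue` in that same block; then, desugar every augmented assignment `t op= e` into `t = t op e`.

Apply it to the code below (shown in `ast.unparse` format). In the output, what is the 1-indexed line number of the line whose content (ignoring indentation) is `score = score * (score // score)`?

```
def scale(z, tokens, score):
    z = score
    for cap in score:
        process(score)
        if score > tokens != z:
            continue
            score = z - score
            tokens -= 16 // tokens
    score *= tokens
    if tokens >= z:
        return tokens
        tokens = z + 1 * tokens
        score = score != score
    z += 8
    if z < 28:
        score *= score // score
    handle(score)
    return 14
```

12

Transformed code:
def scale(z, tokens, score):
    z = score
    for cap in score:
        process(score)
        if score > tokens != z:
            continue
    score = score * tokens
    if tokens >= z:
        return tokens
    z = z + 8
    if z < 28:
        score = score * (score // score)
    handle(score)
    return 14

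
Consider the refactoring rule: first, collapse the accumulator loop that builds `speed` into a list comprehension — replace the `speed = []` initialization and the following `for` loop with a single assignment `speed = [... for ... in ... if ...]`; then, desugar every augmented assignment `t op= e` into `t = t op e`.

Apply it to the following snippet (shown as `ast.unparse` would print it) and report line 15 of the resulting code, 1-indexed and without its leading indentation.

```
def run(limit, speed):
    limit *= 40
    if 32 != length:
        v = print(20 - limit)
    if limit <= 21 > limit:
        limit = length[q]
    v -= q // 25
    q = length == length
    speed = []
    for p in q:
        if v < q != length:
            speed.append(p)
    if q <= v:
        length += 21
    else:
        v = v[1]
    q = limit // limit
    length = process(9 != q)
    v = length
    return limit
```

length = process(9 != q)

Transformed code:
def run(limit, speed):
    limit = limit * 40
    if 32 != length:
        v = print(20 - limit)
    if limit <= 21 > limit:
        limit = length[q]
    v = v - q // 25
    q = length == length
    speed = [p for p in q if v < q != length]
    if q <= v:
        length = length + 21
    else:
        v = v[1]
    q = limit // limit
    length = process(9 != q)
    v = length
    return limit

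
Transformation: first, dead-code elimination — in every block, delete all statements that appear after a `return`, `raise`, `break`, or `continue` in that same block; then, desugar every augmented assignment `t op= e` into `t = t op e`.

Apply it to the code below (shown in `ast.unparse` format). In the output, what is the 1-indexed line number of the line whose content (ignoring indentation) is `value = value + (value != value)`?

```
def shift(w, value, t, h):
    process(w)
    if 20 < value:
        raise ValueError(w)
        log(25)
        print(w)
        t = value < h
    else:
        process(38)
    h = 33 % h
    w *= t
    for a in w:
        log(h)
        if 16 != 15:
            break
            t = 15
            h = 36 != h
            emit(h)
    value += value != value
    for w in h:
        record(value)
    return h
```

Transformed code:
def shift(w, value, t, h):
    process(w)
    if 20 < value:
        raise ValueError(w)
    else:
        process(38)
    h = 33 % h
    w = w * t
    for a in w:
        log(h)
        if 16 != 15:
            break
    value = value + (value != value)
    for w in h:
        record(value)
    return h

13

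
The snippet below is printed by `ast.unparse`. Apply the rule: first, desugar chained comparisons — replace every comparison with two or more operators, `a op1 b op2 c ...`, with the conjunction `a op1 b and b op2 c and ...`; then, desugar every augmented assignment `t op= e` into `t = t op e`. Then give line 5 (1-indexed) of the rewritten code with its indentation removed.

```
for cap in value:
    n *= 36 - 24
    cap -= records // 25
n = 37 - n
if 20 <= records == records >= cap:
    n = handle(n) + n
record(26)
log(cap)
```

if 20 <= records and records == records and (records >= cap):

Transformed code:
for cap in value:
    n = n * (36 - 24)
    cap = cap - records // 25
n = 37 - n
if 20 <= records and records == records and (records >= cap):
    n = handle(n) + n
record(26)
log(cap)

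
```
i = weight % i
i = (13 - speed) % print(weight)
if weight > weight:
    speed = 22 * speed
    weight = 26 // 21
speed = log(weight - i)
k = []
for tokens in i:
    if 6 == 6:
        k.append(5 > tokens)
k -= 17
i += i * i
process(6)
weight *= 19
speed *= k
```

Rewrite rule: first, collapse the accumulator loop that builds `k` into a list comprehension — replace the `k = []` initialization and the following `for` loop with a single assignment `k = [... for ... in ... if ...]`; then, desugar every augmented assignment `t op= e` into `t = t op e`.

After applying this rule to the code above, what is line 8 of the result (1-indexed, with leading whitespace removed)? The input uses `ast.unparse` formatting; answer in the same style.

k = k - 17

Transformed code:
i = weight % i
i = (13 - speed) % print(weight)
if weight > weight:
    speed = 22 * speed
    weight = 26 // 21
speed = log(weight - i)
k = [5 > tokens for tokens in i if 6 == 6]
k = k - 17
i = i + i * i
process(6)
weight = weight * 19
speed = speed * k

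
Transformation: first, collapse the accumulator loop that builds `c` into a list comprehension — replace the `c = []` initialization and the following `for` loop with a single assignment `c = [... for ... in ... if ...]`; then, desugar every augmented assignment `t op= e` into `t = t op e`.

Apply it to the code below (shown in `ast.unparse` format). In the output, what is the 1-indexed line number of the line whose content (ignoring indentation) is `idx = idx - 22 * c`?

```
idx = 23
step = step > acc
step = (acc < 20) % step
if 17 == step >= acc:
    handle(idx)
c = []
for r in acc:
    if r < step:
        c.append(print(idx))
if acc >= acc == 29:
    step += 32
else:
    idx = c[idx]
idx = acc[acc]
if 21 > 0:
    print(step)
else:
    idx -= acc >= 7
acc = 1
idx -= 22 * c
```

Transformed code:
idx = 23
step = step > acc
step = (acc < 20) % step
if 17 == step >= acc:
    handle(idx)
c = [print(idx) for r in acc if r < step]
if acc >= acc == 29:
    step = step + 32
else:
    idx = c[idx]
idx = acc[acc]
if 21 > 0:
    print(step)
else:
    idx = idx - (acc >= 7)
acc = 1
idx = idx - 22 * c

17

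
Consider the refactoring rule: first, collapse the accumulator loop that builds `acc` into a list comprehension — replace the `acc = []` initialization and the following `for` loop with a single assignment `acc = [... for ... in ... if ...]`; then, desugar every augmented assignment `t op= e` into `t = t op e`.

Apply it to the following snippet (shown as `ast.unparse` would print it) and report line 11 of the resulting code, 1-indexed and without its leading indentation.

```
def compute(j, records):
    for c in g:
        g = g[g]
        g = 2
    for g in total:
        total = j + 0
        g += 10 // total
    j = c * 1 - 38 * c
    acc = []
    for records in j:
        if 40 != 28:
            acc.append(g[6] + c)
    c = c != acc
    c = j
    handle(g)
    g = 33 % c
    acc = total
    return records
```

Transformed code:
def compute(j, records):
    for c in g:
        g = g[g]
        g = 2
    for g in total:
        total = j + 0
        g = g + 10 // total
    j = c * 1 - 38 * c
    acc = [g[6] + c for records in j if 40 != 28]
    c = c != acc
    c = j
    handle(g)
    g = 33 % c
    acc = total
    return records

c = j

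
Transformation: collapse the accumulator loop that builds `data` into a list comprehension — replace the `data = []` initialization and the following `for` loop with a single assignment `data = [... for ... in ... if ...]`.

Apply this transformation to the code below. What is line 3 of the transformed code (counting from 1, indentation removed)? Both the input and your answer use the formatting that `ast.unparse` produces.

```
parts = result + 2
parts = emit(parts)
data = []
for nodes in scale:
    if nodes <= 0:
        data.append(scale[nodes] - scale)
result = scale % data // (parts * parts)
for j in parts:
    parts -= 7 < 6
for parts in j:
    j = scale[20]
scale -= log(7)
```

data = [scale[nodes] - scale for nodes in scale if nodes <= 0]

Transformed code:
parts = result + 2
parts = emit(parts)
data = [scale[nodes] - scale for nodes in scale if nodes <= 0]
result = scale % data // (parts * parts)
for j in parts:
    parts -= 7 < 6
for parts in j:
    j = scale[20]
scale -= log(7)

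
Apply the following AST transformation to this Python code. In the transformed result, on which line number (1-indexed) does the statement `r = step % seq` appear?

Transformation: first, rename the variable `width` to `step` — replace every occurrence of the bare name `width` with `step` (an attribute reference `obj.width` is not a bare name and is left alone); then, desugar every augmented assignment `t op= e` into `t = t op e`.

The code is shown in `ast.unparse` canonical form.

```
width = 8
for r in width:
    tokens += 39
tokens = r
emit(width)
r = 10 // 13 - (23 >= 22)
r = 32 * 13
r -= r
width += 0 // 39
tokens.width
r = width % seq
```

Transformed code:
step = 8
for r in step:
    tokens = tokens + 39
tokens = r
emit(step)
r = 10 // 13 - (23 >= 22)
r = 32 * 13
r = r - r
step = step + 0 // 39
tokens.width
r = step % seq

11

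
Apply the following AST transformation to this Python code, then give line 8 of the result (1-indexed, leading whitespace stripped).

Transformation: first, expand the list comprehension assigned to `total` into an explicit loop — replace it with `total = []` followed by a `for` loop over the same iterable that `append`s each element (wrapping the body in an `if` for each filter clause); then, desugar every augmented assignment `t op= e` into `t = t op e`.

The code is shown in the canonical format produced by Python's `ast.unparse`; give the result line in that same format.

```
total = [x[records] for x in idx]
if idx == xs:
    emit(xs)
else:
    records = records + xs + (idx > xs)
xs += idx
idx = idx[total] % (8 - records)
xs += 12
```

Transformed code:
total = []
for x in idx:
    total.append(x[records])
if idx == xs:
    emit(xs)
else:
    records = records + xs + (idx > xs)
xs = xs + idx
idx = idx[total] % (8 - records)
xs = xs + 12

xs = xs + idx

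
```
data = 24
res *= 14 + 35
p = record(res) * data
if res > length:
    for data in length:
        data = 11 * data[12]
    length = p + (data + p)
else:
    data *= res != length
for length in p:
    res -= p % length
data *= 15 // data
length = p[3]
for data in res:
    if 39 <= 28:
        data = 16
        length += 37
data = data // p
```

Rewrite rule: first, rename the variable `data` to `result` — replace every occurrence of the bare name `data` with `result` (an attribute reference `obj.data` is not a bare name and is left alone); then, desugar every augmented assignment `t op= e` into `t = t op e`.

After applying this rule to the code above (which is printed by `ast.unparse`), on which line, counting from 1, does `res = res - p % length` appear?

Transformed code:
result = 24
res = res * (14 + 35)
p = record(res) * result
if res > length:
    for result in length:
        result = 11 * result[12]
    length = p + (result + p)
else:
    result = result * (res != length)
for length in p:
    res = res - p % length
result = result * (15 // result)
length = p[3]
for result in res:
    if 39 <= 28:
        result = 16
        length = length + 37
result = result // p

11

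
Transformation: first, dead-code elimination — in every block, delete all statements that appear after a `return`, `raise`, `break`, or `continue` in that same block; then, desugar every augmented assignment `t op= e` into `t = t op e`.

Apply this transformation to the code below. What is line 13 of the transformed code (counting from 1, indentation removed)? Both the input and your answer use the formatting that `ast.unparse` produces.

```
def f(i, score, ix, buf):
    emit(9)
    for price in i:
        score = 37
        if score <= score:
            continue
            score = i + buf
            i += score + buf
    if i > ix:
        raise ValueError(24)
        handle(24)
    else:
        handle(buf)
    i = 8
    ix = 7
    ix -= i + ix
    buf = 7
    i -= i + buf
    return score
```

Transformed code:
def f(i, score, ix, buf):
    emit(9)
    for price in i:
        score = 37
        if score <= score:
            continue
    if i > ix:
        raise ValueError(24)
    else:
        handle(buf)
    i = 8
    ix = 7
    ix = ix - (i + ix)
    buf = 7
    i = i - (i + buf)
    return score

ix = ix - (i + ix)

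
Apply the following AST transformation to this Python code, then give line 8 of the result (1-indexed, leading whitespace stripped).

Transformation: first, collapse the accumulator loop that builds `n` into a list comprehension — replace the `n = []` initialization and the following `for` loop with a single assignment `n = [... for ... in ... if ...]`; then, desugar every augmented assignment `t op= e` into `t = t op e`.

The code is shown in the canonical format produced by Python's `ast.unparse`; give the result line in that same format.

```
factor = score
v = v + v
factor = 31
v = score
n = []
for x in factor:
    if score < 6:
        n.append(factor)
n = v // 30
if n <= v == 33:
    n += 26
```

Transformed code:
factor = score
v = v + v
factor = 31
v = score
n = [factor for x in factor if score < 6]
n = v // 30
if n <= v == 33:
    n = n + 26

n = n + 26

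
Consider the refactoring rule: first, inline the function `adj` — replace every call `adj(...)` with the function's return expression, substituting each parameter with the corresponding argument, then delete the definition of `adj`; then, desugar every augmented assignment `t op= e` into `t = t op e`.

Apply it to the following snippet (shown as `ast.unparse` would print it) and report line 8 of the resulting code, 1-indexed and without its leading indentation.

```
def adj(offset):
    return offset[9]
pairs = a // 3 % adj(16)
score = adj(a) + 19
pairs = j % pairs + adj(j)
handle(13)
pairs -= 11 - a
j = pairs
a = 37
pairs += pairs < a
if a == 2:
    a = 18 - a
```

pairs = pairs + (pairs < a)

Transformed code:
pairs = a // 3 % 16[9]
score = a[9] + 19
pairs = j % pairs + j[9]
handle(13)
pairs = pairs - (11 - a)
j = pairs
a = 37
pairs = pairs + (pairs < a)
if a == 2:
    a = 18 - a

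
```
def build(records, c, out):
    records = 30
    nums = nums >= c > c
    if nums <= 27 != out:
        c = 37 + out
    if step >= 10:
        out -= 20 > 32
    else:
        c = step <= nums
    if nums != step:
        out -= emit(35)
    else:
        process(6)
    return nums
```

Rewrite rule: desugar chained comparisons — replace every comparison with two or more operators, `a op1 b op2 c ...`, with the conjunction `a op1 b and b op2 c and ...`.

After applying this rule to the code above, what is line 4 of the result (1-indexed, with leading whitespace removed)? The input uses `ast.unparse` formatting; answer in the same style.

if nums <= 27 and 27 != out:

Transformed code:
def build(records, c, out):
    records = 30
    nums = nums >= c and c > c
    if nums <= 27 and 27 != out:
        c = 37 + out
    if step >= 10:
        out -= 20 > 32
    else:
        c = step <= nums
    if nums != step:
        out -= emit(35)
    else:
        process(6)
    return nums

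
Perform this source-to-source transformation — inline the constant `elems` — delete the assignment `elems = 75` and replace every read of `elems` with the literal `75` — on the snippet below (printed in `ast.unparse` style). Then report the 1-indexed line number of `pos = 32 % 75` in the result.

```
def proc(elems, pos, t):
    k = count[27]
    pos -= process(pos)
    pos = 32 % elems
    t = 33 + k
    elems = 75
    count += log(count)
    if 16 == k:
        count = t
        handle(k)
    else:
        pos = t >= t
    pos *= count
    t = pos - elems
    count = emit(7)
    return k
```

4

Transformed code:
def proc(elems, pos, t):
    k = count[27]
    pos -= process(pos)
    pos = 32 % 75
    t = 33 + k
    count += log(count)
    if 16 == k:
        count = t
        handle(k)
    else:
        pos = t >= t
    pos *= count
    t = pos - 75
    count = emit(7)
    return k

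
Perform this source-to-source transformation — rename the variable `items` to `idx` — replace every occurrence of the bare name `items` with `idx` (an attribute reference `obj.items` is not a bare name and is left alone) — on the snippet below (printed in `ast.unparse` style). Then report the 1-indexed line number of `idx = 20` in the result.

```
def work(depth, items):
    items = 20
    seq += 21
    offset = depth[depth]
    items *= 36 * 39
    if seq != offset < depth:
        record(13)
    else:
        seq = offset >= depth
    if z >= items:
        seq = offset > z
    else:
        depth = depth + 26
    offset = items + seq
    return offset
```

Transformed code:
def work(depth, idx):
    idx = 20
    seq += 21
    offset = depth[depth]
    idx *= 36 * 39
    if seq != offset < depth:
        record(13)
    else:
        seq = offset >= depth
    if z >= idx:
        seq = offset > z
    else:
        depth = depth + 26
    offset = idx + seq
    return offset

2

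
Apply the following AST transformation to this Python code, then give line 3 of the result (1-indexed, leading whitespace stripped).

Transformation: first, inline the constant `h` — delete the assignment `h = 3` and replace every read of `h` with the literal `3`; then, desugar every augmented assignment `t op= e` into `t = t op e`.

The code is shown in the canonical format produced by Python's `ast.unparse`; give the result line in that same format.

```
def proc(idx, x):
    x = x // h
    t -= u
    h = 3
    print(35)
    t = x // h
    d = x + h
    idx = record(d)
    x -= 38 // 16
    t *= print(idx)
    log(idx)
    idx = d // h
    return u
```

t = t - u

Transformed code:
def proc(idx, x):
    x = x // 3
    t = t - u
    print(35)
    t = x // 3
    d = x + 3
    idx = record(d)
    x = x - 38 // 16
    t = t * print(idx)
    log(idx)
    idx = d // 3
    return u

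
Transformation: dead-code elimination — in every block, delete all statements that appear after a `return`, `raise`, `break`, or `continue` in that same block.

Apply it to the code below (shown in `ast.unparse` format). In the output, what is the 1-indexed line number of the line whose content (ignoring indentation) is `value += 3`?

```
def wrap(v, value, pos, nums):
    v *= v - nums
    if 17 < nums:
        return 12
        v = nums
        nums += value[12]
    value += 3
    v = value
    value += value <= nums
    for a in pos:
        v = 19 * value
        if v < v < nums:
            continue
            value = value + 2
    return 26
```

Transformed code:
def wrap(v, value, pos, nums):
    v *= v - nums
    if 17 < nums:
        return 12
    value += 3
    v = value
    value += value <= nums
    for a in pos:
        v = 19 * value
        if v < v < nums:
            continue
    return 26

5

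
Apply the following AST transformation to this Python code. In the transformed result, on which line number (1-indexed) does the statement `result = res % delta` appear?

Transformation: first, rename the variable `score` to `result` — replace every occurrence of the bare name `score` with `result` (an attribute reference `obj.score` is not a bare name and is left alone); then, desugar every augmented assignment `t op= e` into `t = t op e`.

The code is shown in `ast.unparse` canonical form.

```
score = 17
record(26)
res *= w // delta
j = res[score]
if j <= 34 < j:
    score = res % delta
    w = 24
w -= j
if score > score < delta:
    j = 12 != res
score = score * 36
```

Transformed code:
result = 17
record(26)
res = res * (w // delta)
j = res[result]
if j <= 34 < j:
    result = res % delta
    w = 24
w = w - j
if result > result < delta:
    j = 12 != res
result = result * 36

6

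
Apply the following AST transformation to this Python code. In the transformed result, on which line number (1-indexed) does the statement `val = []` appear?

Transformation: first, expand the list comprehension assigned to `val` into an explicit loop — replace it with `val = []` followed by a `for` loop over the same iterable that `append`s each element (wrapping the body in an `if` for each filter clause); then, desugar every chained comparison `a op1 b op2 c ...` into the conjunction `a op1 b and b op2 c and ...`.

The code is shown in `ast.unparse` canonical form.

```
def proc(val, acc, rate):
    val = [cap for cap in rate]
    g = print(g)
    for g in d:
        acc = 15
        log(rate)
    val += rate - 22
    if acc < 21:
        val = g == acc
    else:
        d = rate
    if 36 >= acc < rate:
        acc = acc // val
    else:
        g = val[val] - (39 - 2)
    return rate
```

2

Transformed code:
def proc(val, acc, rate):
    val = []
    for cap in rate:
        val.append(cap)
    g = print(g)
    for g in d:
        acc = 15
        log(rate)
    val += rate - 22
    if acc < 21:
        val = g == acc
    else:
        d = rate
    if 36 >= acc and acc < rate:
        acc = acc // val
    else:
        g = val[val] - (39 - 2)
    return rate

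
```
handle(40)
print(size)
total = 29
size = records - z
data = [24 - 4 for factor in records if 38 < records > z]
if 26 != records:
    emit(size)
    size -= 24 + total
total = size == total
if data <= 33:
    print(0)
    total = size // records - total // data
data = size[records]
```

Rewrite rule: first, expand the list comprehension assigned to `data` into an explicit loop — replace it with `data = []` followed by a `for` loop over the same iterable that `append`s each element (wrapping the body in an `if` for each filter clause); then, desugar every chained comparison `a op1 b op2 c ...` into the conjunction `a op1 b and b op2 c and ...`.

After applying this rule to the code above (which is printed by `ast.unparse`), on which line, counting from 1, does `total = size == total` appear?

Transformed code:
handle(40)
print(size)
total = 29
size = records - z
data = []
for factor in records:
    if 38 < records and records > z:
        data.append(24 - 4)
if 26 != records:
    emit(size)
    size -= 24 + total
total = size == total
if data <= 33:
    print(0)
    total = size // records - total // data
data = size[records]

12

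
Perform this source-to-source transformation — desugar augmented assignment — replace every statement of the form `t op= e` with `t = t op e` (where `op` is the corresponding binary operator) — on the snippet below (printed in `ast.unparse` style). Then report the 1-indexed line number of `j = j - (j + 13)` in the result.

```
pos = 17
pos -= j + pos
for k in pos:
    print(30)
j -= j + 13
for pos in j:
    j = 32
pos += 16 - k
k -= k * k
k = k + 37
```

Transformed code:
pos = 17
pos = pos - (j + pos)
for k in pos:
    print(30)
j = j - (j + 13)
for pos in j:
    j = 32
pos = pos + (16 - k)
k = k - k * k
k = k + 37

5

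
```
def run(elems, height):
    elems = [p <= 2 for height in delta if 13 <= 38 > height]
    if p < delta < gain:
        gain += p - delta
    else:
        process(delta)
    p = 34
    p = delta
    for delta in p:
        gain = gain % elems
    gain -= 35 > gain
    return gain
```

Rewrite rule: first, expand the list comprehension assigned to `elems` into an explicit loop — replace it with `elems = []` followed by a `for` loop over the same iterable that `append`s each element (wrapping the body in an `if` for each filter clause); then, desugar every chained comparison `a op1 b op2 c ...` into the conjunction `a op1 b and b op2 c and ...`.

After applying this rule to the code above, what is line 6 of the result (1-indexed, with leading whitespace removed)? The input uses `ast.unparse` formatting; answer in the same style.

Transformed code:
def run(elems, height):
    elems = []
    for height in delta:
        if 13 <= 38 and 38 > height:
            elems.append(p <= 2)
    if p < delta and delta < gain:
        gain += p - delta
    else:
        process(delta)
    p = 34
    p = delta
    for delta in p:
        gain = gain % elems
    gain -= 35 > gain
    return gain

if p < delta and delta < gain:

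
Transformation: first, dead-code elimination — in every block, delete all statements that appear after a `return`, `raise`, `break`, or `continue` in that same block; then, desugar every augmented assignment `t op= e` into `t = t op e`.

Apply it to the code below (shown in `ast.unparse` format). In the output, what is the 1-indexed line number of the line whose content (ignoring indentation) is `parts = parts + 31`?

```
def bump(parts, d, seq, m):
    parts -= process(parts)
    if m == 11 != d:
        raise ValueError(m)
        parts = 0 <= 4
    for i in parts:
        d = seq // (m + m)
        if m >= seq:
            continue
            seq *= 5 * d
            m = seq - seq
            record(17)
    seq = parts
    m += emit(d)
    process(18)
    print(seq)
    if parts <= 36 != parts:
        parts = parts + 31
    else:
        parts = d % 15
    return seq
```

Transformed code:
def bump(parts, d, seq, m):
    parts = parts - process(parts)
    if m == 11 != d:
        raise ValueError(m)
    for i in parts:
        d = seq // (m + m)
        if m >= seq:
            continue
    seq = parts
    m = m + emit(d)
    process(18)
    print(seq)
    if parts <= 36 != parts:
        parts = parts + 31
    else:
        parts = d % 15
    return seq

14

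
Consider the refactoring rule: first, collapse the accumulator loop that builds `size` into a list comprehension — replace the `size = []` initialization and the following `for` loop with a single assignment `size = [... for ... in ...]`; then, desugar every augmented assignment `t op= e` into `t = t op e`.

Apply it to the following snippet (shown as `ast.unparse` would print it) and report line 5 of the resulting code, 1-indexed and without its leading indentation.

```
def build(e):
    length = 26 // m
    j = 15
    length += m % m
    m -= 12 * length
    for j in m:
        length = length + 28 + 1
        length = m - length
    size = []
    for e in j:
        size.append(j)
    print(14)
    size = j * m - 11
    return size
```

m = m - 12 * length

Transformed code:
def build(e):
    length = 26 // m
    j = 15
    length = length + m % m
    m = m - 12 * length
    for j in m:
        length = length + 28 + 1
        length = m - length
    size = [j for e in j]
    print(14)
    size = j * m - 11
    return size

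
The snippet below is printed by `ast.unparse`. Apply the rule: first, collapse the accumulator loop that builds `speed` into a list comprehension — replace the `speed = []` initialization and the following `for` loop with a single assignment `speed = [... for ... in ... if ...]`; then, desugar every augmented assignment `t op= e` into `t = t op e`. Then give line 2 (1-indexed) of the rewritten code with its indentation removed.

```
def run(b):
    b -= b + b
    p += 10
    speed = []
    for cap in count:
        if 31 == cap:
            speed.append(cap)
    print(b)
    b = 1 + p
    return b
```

b = b - (b + b)

Transformed code:
def run(b):
    b = b - (b + b)
    p = p + 10
    speed = [cap for cap in count if 31 == cap]
    print(b)
    b = 1 + p
    return b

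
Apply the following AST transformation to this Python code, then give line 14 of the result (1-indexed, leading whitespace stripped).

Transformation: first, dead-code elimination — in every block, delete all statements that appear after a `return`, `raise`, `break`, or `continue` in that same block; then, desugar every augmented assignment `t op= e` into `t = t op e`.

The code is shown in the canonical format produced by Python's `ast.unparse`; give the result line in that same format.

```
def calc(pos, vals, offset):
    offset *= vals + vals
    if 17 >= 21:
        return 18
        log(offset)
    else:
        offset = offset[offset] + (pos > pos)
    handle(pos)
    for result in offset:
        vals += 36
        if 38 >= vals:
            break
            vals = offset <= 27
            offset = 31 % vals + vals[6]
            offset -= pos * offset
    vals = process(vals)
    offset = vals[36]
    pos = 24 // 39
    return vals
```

pos = 24 // 39

Transformed code:
def calc(pos, vals, offset):
    offset = offset * (vals + vals)
    if 17 >= 21:
        return 18
    else:
        offset = offset[offset] + (pos > pos)
    handle(pos)
    for result in offset:
        vals = vals + 36
        if 38 >= vals:
            break
    vals = process(vals)
    offset = vals[36]
    pos = 24 // 39
    return vals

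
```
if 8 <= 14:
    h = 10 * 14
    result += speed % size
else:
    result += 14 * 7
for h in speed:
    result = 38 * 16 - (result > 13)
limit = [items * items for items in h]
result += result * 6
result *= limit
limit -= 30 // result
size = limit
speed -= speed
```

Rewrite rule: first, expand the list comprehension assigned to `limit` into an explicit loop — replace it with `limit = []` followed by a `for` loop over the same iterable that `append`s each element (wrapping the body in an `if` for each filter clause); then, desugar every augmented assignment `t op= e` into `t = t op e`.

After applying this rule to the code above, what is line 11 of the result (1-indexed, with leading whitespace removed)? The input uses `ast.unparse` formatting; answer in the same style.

result = result + result * 6

Transformed code:
if 8 <= 14:
    h = 10 * 14
    result = result + speed % size
else:
    result = result + 14 * 7
for h in speed:
    result = 38 * 16 - (result > 13)
limit = []
for items in h:
    limit.append(items * items)
result = result + result * 6
result = result * limit
limit = limit - 30 // result
size = limit
speed = speed - speed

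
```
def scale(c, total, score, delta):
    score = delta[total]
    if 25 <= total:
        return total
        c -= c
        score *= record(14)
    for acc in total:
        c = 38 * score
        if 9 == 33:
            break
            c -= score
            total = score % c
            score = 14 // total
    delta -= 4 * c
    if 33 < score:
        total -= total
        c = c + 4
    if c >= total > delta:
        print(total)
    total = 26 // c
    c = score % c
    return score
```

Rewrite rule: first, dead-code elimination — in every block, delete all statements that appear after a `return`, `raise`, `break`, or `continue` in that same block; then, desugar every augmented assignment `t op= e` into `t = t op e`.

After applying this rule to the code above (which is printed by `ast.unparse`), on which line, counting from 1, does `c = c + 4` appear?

Transformed code:
def scale(c, total, score, delta):
    score = delta[total]
    if 25 <= total:
        return total
    for acc in total:
        c = 38 * score
        if 9 == 33:
            break
    delta = delta - 4 * c
    if 33 < score:
        total = total - total
        c = c + 4
    if c >= total > delta:
        print(total)
    total = 26 // c
    c = score % c
    return score

12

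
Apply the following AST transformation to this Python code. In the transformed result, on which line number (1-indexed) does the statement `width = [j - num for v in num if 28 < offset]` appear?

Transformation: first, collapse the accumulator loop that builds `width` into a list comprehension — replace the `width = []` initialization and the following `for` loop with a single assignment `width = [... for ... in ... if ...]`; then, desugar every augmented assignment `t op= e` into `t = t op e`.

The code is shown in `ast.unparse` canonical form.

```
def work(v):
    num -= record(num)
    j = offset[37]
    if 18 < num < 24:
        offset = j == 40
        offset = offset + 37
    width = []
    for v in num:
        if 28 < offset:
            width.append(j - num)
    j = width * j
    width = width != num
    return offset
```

7

Transformed code:
def work(v):
    num = num - record(num)
    j = offset[37]
    if 18 < num < 24:
        offset = j == 40
        offset = offset + 37
    width = [j - num for v in num if 28 < offset]
    j = width * j
    width = width != num
    return offset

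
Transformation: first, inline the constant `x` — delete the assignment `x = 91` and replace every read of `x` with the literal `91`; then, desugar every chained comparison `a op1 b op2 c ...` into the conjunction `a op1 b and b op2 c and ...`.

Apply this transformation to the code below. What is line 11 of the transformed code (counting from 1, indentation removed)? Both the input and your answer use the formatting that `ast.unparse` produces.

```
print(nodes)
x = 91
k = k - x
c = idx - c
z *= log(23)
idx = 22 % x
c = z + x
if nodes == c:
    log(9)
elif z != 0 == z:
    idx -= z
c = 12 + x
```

Transformed code:
print(nodes)
k = k - 91
c = idx - c
z *= log(23)
idx = 22 % 91
c = z + 91
if nodes == c:
    log(9)
elif z != 0 and 0 == z:
    idx -= z
c = 12 + 91

c = 12 + 91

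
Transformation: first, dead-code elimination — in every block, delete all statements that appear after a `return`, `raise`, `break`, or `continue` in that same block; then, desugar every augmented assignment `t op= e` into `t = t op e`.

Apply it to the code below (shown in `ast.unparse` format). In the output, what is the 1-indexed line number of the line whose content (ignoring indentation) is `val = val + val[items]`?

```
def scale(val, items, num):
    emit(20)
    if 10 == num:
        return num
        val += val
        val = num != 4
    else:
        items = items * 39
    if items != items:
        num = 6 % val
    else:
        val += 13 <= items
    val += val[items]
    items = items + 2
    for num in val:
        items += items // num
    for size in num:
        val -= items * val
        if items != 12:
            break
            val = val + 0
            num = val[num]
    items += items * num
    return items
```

11

Transformed code:
def scale(val, items, num):
    emit(20)
    if 10 == num:
        return num
    else:
        items = items * 39
    if items != items:
        num = 6 % val
    else:
        val = val + (13 <= items)
    val = val + val[items]
    items = items + 2
    for num in val:
        items = items + items // num
    for size in num:
        val = val - items * val
        if items != 12:
            break
    items = items + items * num
    return items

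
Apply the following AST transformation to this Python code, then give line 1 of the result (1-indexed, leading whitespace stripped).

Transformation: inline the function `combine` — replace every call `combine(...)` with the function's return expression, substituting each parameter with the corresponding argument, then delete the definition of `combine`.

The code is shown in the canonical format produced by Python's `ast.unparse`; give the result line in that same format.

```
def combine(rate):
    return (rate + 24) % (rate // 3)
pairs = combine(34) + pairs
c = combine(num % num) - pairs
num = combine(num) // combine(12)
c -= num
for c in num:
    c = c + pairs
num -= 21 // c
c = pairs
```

Transformed code:
pairs = (34 + 24) % (34 // 3) + pairs
c = (num % num + 24) % (num % num // 3) - pairs
num = (num + 24) % (num // 3) // ((12 + 24) % (12 // 3))
c -= num
for c in num:
    c = c + pairs
num -= 21 // c
c = pairs

pairs = (34 + 24) % (34 // 3) + pairs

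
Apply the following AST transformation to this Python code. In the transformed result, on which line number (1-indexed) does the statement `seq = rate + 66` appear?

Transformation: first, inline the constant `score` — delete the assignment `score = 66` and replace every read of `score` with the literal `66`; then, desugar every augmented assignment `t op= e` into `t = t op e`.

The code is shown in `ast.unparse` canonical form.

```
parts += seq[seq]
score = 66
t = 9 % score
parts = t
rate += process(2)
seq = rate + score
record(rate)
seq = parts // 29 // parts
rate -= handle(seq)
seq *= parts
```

5

Transformed code:
parts = parts + seq[seq]
t = 9 % 66
parts = t
rate = rate + process(2)
seq = rate + 66
record(rate)
seq = parts // 29 // parts
rate = rate - handle(seq)
seq = seq * parts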